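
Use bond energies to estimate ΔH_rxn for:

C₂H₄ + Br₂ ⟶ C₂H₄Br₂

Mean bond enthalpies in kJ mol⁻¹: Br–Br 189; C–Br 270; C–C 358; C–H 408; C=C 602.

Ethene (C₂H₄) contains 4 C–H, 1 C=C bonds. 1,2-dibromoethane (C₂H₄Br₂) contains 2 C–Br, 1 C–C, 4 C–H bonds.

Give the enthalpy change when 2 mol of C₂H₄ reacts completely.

ΔH = −214 kJ

Bonds broken (reactants):
  Br–Br: 1 × 189 = 189
  C–H: 4 × 408 = 1632
  C=C: 1 × 602 = 602
  Σ(broken) = 2423 kJ
Bonds formed (products):
  C–Br: 2 × 270 = 540
  C–C: 1 × 358 = 358
  C–H: 4 × 408 = 1632
  Σ(formed) = 2530 kJ
ΔH = Σ(broken) − Σ(formed) = 2423 − 2530 = −107 kJ
For 2× the reaction as written: 2 × (−107) = −214 kJ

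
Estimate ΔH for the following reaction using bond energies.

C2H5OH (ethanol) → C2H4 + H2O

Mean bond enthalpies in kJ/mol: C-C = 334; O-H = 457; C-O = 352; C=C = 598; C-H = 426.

ΔH ≈ +57 kJ

Bonds broken (reactants):
  C-C: 1 × 334 = 334
  C-H: 5 × 426 = 2130
  C-O: 1 × 352 = 352
  O-H: 1 × 457 = 457
  Σ(broken) = 3273 kJ
Bonds formed (products):
  C-H: 4 × 426 = 1704
  C=C: 1 × 598 = 598
  O-H: 2 × 457 = 914
  Σ(formed) = 3216 kJ
ΔH = Σ(broken) − Σ(formed) = 3273 − 3216 = +57 kJ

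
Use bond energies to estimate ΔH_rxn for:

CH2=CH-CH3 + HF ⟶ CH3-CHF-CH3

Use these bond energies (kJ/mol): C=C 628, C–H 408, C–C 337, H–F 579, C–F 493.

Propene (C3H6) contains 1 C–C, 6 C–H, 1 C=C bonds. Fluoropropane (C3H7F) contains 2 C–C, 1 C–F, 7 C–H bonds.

Bonds broken (reactants):
  C–C: 1 × 337 = 337
  C–H: 6 × 408 = 2448
  C=C: 1 × 628 = 628
  H–F: 1 × 579 = 579
  Σ(broken) = 3992 kJ
Bonds formed (products):
  C–C: 2 × 337 = 674
  C–F: 1 × 493 = 493
  C–H: 7 × 408 = 2856
  Σ(formed) = 4023 kJ
ΔH = Σ(broken) − Σ(formed) = 3992 − 4023 = −31 kJ

ΔH ≈ −31 kJ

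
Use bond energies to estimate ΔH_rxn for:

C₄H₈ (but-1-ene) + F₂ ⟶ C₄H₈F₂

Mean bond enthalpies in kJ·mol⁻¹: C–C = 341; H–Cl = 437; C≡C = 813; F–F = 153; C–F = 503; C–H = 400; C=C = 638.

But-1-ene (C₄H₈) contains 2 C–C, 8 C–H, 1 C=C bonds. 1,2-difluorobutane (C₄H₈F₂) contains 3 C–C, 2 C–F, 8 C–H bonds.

Bonds broken (reactants):
  C–C: 2 × 341 = 682
  C–H: 8 × 400 = 3200
  C=C: 1 × 638 = 638
  F–F: 1 × 153 = 153
  Σ(broken) = 4673 kJ
Bonds formed (products):
  C–C: 3 × 341 = 1023
  C–F: 2 × 503 = 1006
  C–H: 8 × 400 = 3200
  Σ(formed) = 5229 kJ
ΔH = Σ(broken) − Σ(formed) = 4673 − 5229 = −556 kJ

ΔH ≈ −556 kJ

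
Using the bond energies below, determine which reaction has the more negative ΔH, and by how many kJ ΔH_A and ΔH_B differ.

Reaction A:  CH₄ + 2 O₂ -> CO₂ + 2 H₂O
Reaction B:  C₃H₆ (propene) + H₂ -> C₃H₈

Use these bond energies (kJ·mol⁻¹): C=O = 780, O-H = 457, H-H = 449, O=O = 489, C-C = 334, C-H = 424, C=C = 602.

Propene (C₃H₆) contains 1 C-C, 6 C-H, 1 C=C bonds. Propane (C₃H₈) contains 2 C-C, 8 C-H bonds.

Reaction A:
  Bonds broken (reactants):
    C-H: 4 × 424 = 1696
    O=O: 2 × 489 = 978
    Σ(broken) = 2674 kJ
  Bonds formed (products):
    C=O: 2 × 780 = 1560
    O-H: 4 × 457 = 1828
    Σ(formed) = 3388 kJ
  ΔH_A = 2674 − 3388 = −714 kJ
Reaction B:
  Bonds broken (reactants):
    C-C: 1 × 334 = 334
    C-H: 6 × 424 = 2544
    C=C: 1 × 602 = 602
    H-H: 1 × 449 = 449
    Σ(broken) = 3929 kJ
  Bonds formed (products):
    C-C: 2 × 334 = 668
    C-H: 8 × 424 = 3392
    Σ(formed) = 4060 kJ
  ΔH_B = 3929 − 4060 = −131 kJ
ΔH_A − ΔH_B = −583 kJ, so reaction A has the more negative ΔH; |ΔH_A − ΔH_B| = 583 kJ.

Reaction A, by 583 kJ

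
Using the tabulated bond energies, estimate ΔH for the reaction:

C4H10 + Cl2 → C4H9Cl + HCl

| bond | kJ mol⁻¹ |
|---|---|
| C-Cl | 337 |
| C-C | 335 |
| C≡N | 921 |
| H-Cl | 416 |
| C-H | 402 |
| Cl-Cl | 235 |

Bonds broken (reactants):
  C-C: 3 × 335 = 1005
  C-H: 10 × 402 = 4020
  Cl-Cl: 1 × 235 = 235
  Σ(broken) = 5260 kJ
Bonds formed (products):
  C-C: 3 × 335 = 1005
  C-Cl: 1 × 337 = 337
  C-H: 9 × 402 = 3618
  H-Cl: 1 × 416 = 416
  Σ(formed) = 5376 kJ
ΔH = Σ(broken) − Σ(formed) = 5260 − 5376 = −116 kJ

ΔH ≈ −116 kJ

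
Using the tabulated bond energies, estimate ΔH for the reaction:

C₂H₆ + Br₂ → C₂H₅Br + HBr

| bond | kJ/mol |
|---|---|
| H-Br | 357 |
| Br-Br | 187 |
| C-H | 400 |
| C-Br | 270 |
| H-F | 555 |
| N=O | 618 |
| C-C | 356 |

ΔH ≈ −40 kJ

Bonds broken (reactants):
  Br-Br: 1 × 187 = 187
  C-C: 1 × 356 = 356
  C-H: 6 × 400 = 2400
  Σ(broken) = 2943 kJ
Bonds formed (products):
  C-Br: 1 × 270 = 270
  C-C: 1 × 356 = 356
  C-H: 5 × 400 = 2000
  H-Br: 1 × 357 = 357
  Σ(formed) = 2983 kJ
ΔH = Σ(broken) − Σ(formed) = 2943 − 2983 = −40 kJ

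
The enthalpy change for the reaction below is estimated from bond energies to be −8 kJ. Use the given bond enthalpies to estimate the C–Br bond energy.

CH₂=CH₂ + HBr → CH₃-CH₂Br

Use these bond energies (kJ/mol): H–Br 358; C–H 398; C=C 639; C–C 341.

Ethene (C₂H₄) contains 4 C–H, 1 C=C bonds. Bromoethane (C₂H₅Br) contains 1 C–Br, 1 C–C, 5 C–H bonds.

Let D be the C–Br bond energy.
Σ(broken) = 4×398 + 1×639 + 1×358 = 2589
Σ(formed) = 1×D + 1×341 + 5×398 = 2331 + D
ΔH = Σ(broken) − Σ(formed) = (2589) − (2331 + D) = +258 − D
Setting this equal to −8 kJ gives D = 266 kJ/mol.

D(C–Br) ≈ 266 kJ/mol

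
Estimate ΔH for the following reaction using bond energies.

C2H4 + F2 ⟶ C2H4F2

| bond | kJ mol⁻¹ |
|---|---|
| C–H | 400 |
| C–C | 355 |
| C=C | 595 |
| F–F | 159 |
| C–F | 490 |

ΔH ≈ −581 kJ

Bonds broken (reactants):
  C–H: 4 × 400 = 1600
  C=C: 1 × 595 = 595
  F–F: 1 × 159 = 159
  Σ(broken) = 2354 kJ
Bonds formed (products):
  C–C: 1 × 355 = 355
  C–F: 2 × 490 = 980
  C–H: 4 × 400 = 1600
  Σ(formed) = 2935 kJ
ΔH = Σ(broken) − Σ(formed) = 2354 − 2935 = −581 kJ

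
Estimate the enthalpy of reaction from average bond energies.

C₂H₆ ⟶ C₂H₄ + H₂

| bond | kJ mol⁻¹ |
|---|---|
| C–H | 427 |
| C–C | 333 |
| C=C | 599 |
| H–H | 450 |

Bonds broken (reactants):
  C–C: 1 × 333 = 333
  C–H: 6 × 427 = 2562
  Σ(broken) = 2895 kJ
Bonds formed (products):
  C–H: 4 × 427 = 1708
  C=C: 1 × 599 = 599
  H–H: 1 × 450 = 450
  Σ(formed) = 2757 kJ
ΔH = Σ(broken) − Σ(formed) = 2895 − 2757 = +138 kJ

ΔH ≈ +138 kJ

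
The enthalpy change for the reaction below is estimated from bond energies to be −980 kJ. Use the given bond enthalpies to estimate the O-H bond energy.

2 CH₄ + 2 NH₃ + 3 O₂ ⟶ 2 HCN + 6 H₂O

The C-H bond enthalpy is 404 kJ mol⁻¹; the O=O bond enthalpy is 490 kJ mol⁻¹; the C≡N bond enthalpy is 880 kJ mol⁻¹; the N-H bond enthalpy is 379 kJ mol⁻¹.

D(O-H) ≈ 449 kJ/mol

Let D be the O-H bond energy.
Σ(broken) = 8×404 + 6×379 + 3×490 = 6976
Σ(formed) = 2×880 + 2×404 + 12×D = 2568 + 12D
ΔH = Σ(broken) − Σ(formed) = (6976) − (2568 + 12D) = +4408 − 12D
Setting this equal to −980 kJ gives 12D = 5388, so D = 449 kJ/mol.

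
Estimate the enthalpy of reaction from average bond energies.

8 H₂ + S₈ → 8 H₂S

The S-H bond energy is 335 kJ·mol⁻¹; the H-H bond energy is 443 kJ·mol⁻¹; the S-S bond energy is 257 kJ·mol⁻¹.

ΔH ≈ +240 kJ

Bonds broken (reactants):
  H-H: 8 × 443 = 3544
  S-S: 8 × 257 = 2056
  Σ(broken) = 5600 kJ
Bonds formed (products):
  S-H: 16 × 335 = 5360
  Σ(formed) = 5360 kJ
ΔH = Σ(broken) − Σ(formed) = 5600 − 5360 = +240 kJ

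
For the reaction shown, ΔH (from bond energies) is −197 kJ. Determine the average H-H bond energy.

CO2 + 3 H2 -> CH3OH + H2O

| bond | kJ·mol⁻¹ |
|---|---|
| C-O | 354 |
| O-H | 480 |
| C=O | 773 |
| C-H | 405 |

D(H-H) ≈ 422 kJ/mol

Let D be the H-H bond energy.
Σ(broken) = 2×773 + 3×D = 1546 + 3D
Σ(formed) = 3×405 + 1×354 + 3×480 = 3009
ΔH = Σ(broken) − Σ(formed) = (1546 + 3D) − (3009) = −1463 + 3D
Setting this equal to −197 kJ gives 3D = 1266, so D = 422 kJ/mol.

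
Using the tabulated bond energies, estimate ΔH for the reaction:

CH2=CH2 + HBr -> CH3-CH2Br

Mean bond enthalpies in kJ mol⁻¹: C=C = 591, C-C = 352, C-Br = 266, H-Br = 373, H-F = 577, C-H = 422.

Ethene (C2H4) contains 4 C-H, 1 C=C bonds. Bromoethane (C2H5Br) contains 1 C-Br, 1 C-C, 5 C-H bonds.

Bonds broken (reactants):
  C-H: 4 × 422 = 1688
  C=C: 1 × 591 = 591
  H-Br: 1 × 373 = 373
  Σ(broken) = 2652 kJ
Bonds formed (products):
  C-Br: 1 × 266 = 266
  C-C: 1 × 352 = 352
  C-H: 5 × 422 = 2110
  Σ(formed) = 2728 kJ
ΔH = Σ(broken) − Σ(formed) = 2652 − 2728 = −76 kJ

ΔH ≈ −76 kJ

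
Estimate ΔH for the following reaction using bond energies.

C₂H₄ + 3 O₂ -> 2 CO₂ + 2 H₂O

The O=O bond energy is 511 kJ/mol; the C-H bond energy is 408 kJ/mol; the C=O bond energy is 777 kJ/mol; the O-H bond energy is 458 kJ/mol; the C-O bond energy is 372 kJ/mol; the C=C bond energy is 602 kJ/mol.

Bonds broken (reactants):
  C-H: 4 × 408 = 1632
  C=C: 1 × 602 = 602
  O=O: 3 × 511 = 1533
  Σ(broken) = 3767 kJ
Bonds formed (products):
  C=O: 4 × 777 = 3108
  O-H: 4 × 458 = 1832
  Σ(formed) = 4940 kJ
ΔH = Σ(broken) − Σ(formed) = 3767 − 4940 = −1173 kJ

ΔH ≈ −1173 kJ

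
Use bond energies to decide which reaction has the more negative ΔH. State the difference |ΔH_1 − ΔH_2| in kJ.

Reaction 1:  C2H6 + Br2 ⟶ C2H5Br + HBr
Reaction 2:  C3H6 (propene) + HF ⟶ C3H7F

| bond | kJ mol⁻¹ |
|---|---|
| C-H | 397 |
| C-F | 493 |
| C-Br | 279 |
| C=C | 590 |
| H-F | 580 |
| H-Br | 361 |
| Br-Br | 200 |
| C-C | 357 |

Reaction 1:
  Bonds broken (reactants):
    Br-Br: 1 × 200 = 200
    C-C: 1 × 357 = 357
    C-H: 6 × 397 = 2382
    Σ(broken) = 2939 kJ
  Bonds formed (products):
    C-Br: 1 × 279 = 279
    C-C: 1 × 357 = 357
    C-H: 5 × 397 = 1985
    H-Br: 1 × 361 = 361
    Σ(formed) = 2982 kJ
  ΔH_1 = 2939 − 2982 = −43 kJ
Reaction 2:
  Bonds broken (reactants):
    C-C: 1 × 357 = 357
    C-H: 6 × 397 = 2382
    C=C: 1 × 590 = 590
    H-F: 1 × 580 = 580
    Σ(broken) = 3909 kJ
  Bonds formed (products):
    C-C: 2 × 357 = 714
    C-F: 1 × 493 = 493
    C-H: 7 × 397 = 2779
    Σ(formed) = 3986 kJ
  ΔH_2 = 3909 − 3986 = −77 kJ
ΔH_1 − ΔH_2 = +34 kJ, so reaction 2 has the more negative ΔH; |ΔH_1 − ΔH_2| = 34 kJ.

Reaction 2, by 34 kJ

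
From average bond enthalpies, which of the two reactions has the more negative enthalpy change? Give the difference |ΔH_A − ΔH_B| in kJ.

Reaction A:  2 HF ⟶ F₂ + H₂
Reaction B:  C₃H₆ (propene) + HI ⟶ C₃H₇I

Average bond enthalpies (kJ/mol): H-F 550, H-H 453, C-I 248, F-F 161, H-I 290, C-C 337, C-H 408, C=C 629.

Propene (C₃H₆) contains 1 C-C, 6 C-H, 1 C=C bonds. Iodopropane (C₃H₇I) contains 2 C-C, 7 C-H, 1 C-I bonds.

Reaction A:
  Bonds broken (reactants):
    H-F: 2 × 550 = 1100
    Σ(broken) = 1100 kJ
  Bonds formed (products):
    F-F: 1 × 161 = 161
    H-H: 1 × 453 = 453
    Σ(formed) = 614 kJ
  ΔH_A = 1100 − 614 = +486 kJ
Reaction B:
  Bonds broken (reactants):
    C-C: 1 × 337 = 337
    C-H: 6 × 408 = 2448
    C=C: 1 × 629 = 629
    H-I: 1 × 290 = 290
    Σ(broken) = 3704 kJ
  Bonds formed (products):
    C-C: 2 × 337 = 674
    C-H: 7 × 408 = 2856
    C-I: 1 × 248 = 248
    Σ(formed) = 3778 kJ
  ΔH_B = 3704 − 3778 = −74 kJ
ΔH_A − ΔH_B = +560 kJ, so reaction B has the more negative ΔH; |ΔH_A − ΔH_B| = 560 kJ.

Reaction B, by 560 kJ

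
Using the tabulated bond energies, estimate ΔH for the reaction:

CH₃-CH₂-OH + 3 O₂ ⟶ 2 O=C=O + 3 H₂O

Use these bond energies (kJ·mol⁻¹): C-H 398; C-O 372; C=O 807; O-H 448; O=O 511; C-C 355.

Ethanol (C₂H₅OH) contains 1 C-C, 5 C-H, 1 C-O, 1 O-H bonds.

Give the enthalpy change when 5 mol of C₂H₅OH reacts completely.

Bonds broken (reactants):
  C-C: 1 × 355 = 355
  C-H: 5 × 398 = 1990
  C-O: 1 × 372 = 372
  O-H: 1 × 448 = 448
  O=O: 3 × 511 = 1533
  Σ(broken) = 4698 kJ
Bonds formed (products):
  C=O: 4 × 807 = 3228
  O-H: 6 × 448 = 2688
  Σ(formed) = 5916 kJ
ΔH = Σ(broken) − Σ(formed) = 4698 − 5916 = −1218 kJ
For 5× the reaction as written: 5 × (−1218) = −6090 kJ

ΔH = −6090 kJ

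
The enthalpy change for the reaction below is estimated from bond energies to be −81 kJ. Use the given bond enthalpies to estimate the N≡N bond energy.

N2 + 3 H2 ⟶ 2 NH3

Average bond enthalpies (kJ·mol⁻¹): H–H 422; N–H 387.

D(N≡N) ≈ 975 kJ/mol

Let D be the N≡N bond energy.
Σ(broken) = 3×422 + 1×D = 1266 + D
Σ(formed) = 6×387 = 2322
ΔH = Σ(broken) − Σ(formed) = (1266 + D) − (2322) = −1056 + D
Setting this equal to −81 kJ gives D = 975 kJ/mol.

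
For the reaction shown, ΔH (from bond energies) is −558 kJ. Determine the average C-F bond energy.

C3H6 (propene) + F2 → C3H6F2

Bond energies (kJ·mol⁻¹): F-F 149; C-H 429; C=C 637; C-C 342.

D(C-F) ≈ 501 kJ/mol

Let D be the C-F bond energy.
Σ(broken) = 1×342 + 6×429 + 1×637 + 1×149 = 3702
Σ(formed) = 2×342 + 2×D + 6×429 = 3258 + 2D
ΔH = Σ(broken) − Σ(formed) = (3702) − (3258 + 2D) = +444 − 2D
Setting this equal to −558 kJ gives 2D = 1002, so D = 501 kJ/mol.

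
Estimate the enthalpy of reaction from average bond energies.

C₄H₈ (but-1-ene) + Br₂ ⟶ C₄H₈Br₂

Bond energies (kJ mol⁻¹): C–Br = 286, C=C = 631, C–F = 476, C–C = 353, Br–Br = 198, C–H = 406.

Bonds broken (reactants):
  Br–Br: 1 × 198 = 198
  C–C: 2 × 353 = 706
  C–H: 8 × 406 = 3248
  C=C: 1 × 631 = 631
  Σ(broken) = 4783 kJ
Bonds formed (products):
  C–Br: 2 × 286 = 572
  C–C: 3 × 353 = 1059
  C–H: 8 × 406 = 3248
  Σ(formed) = 4879 kJ
ΔH = Σ(broken) − Σ(formed) = 4783 − 4879 = −96 kJ

ΔH ≈ −96 kJ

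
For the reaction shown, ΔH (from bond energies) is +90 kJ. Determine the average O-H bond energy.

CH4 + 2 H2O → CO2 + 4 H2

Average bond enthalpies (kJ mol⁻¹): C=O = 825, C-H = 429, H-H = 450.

D(O-H) ≈ 456 kJ/mol

Let D be the O-H bond energy.
Σ(broken) = 4×429 + 4×D = 1716 + 4D
Σ(formed) = 2×825 + 4×450 = 3450
ΔH = Σ(broken) − Σ(formed) = (1716 + 4D) − (3450) = −1734 + 4D
Setting this equal to +90 kJ gives 4D = 1824, so D = 456 kJ/mol.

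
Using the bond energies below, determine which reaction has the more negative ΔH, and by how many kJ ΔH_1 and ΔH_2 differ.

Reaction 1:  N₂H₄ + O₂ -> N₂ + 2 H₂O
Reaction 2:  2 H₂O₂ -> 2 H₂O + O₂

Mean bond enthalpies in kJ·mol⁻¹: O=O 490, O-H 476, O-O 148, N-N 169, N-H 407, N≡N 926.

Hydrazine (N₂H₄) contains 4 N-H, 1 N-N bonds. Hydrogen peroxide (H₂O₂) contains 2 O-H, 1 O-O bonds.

Reaction 1:
  Bonds broken (reactants):
    N-H: 4 × 407 = 1628
    N-N: 1 × 169 = 169
    O=O: 1 × 490 = 490
    Σ(broken) = 2287 kJ
  Bonds formed (products):
    N≡N: 1 × 926 = 926
    O-H: 4 × 476 = 1904
    Σ(formed) = 2830 kJ
  ΔH_1 = 2287 − 2830 = −543 kJ
Reaction 2:
  Bonds broken (reactants):
    O-H: 4 × 476 = 1904
    O-O: 2 × 148 = 296
    Σ(broken) = 2200 kJ
  Bonds formed (products):
    O-H: 4 × 476 = 1904
    O=O: 1 × 490 = 490
    Σ(formed) = 2394 kJ
  ΔH_2 = 2200 − 2394 = −194 kJ
ΔH_1 − ΔH_2 = −349 kJ, so reaction 1 has the more negative ΔH; |ΔH_1 − ΔH_2| = 349 kJ.

Reaction 1, by 349 kJ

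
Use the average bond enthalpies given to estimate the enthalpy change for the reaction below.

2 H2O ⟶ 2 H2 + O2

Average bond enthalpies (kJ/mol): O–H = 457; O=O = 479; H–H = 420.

ΔH ≈ +509 kJ

Bonds broken (reactants):
  O–H: 4 × 457 = 1828
  Σ(broken) = 1828 kJ
Bonds formed (products):
  H–H: 2 × 420 = 840
  O=O: 1 × 479 = 479
  Σ(formed) = 1319 kJ
ΔH = Σ(broken) − Σ(formed) = 1828 − 1319 = +509 kJ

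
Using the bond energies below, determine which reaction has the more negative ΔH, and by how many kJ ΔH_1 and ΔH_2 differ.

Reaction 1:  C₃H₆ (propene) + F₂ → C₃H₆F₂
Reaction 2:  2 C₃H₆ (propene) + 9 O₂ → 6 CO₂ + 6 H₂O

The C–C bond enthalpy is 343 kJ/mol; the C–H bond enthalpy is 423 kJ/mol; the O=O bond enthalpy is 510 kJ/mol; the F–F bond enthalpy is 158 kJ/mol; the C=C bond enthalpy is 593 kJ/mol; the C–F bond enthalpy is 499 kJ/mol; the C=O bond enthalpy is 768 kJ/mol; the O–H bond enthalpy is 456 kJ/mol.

Reaction 1:
  Bonds broken (reactants):
    C–C: 1 × 343 = 343
    C–H: 6 × 423 = 2538
    C=C: 1 × 593 = 593
    F–F: 1 × 158 = 158
    Σ(broken) = 3632 kJ
  Bonds formed (products):
    C–C: 2 × 343 = 686
    C–F: 2 × 499 = 998
    C–H: 6 × 423 = 2538
    Σ(formed) = 4222 kJ
  ΔH_1 = 3632 − 4222 = −590 kJ
Reaction 2:
  Bonds broken (reactants):
    C–C: 2 × 343 = 686
    C–H: 12 × 423 = 5076
    C=C: 2 × 593 = 1186
    O=O: 9 × 510 = 4590
    Σ(broken) = 11538 kJ
  Bonds formed (products):
    C=O: 12 × 768 = 9216
    O–H: 12 × 456 = 5472
    Σ(formed) = 14688 kJ
  ΔH_2 = 11538 − 14688 = −3150 kJ
ΔH_1 − ΔH_2 = +2560 kJ, so reaction 2 has the more negative ΔH; |ΔH_1 − ΔH_2| = 2560 kJ.

Reaction 2, by 2560 kJ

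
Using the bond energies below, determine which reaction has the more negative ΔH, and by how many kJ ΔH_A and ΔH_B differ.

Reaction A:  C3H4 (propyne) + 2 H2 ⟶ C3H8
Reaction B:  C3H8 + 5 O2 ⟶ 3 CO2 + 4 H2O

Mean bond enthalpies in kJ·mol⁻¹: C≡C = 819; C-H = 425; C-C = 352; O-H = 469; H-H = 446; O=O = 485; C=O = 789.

Reaction B, by 1616 kJ

Reaction A:
  Bonds broken (reactants):
    C≡C: 1 × 819 = 819
    C-C: 1 × 352 = 352
    C-H: 4 × 425 = 1700
    H-H: 2 × 446 = 892
    Σ(broken) = 3763 kJ
  Bonds formed (products):
    C-C: 2 × 352 = 704
    C-H: 8 × 425 = 3400
    Σ(formed) = 4104 kJ
  ΔH_A = 3763 − 4104 = −341 kJ
Reaction B:
  Bonds broken (reactants):
    C-C: 2 × 352 = 704
    C-H: 8 × 425 = 3400
    O=O: 5 × 485 = 2425
    Σ(broken) = 6529 kJ
  Bonds formed (products):
    C=O: 6 × 789 = 4734
    O-H: 8 × 469 = 3752
    Σ(formed) = 8486 kJ
  ΔH_B = 6529 − 8486 = −1957 kJ
ΔH_A − ΔH_B = +1616 kJ, so reaction B has the more negative ΔH; |ΔH_A − ΔH_B| = 1616 kJ.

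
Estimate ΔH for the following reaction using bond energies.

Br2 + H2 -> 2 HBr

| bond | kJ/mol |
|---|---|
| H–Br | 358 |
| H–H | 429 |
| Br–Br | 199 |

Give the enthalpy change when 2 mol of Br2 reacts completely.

Bonds broken (reactants):
  Br–Br: 1 × 199 = 199
  H–H: 1 × 429 = 429
  Σ(broken) = 628 kJ
Bonds formed (products):
  H–Br: 2 × 358 = 716
  Σ(formed) = 716 kJ
ΔH = Σ(broken) − Σ(formed) = 628 − 716 = −88 kJ
For 2× the reaction as written: 2 × (−88) = −176 kJ

ΔH = −176 kJ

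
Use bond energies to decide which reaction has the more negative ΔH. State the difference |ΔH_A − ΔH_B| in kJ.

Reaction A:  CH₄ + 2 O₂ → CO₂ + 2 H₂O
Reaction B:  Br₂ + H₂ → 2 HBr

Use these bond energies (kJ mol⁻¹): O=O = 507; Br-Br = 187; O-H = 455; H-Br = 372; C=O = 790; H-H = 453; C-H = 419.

Reaction A:
  Bonds broken (reactants):
    C-H: 4 × 419 = 1676
    O=O: 2 × 507 = 1014
    Σ(broken) = 2690 kJ
  Bonds formed (products):
    C=O: 2 × 790 = 1580
    O-H: 4 × 455 = 1820
    Σ(formed) = 3400 kJ
  ΔH_A = 2690 − 3400 = −710 kJ
Reaction B:
  Bonds broken (reactants):
    Br-Br: 1 × 187 = 187
    H-H: 1 × 453 = 453
    Σ(broken) = 640 kJ
  Bonds formed (products):
    H-Br: 2 × 372 = 744
    Σ(formed) = 744 kJ
  ΔH_B = 640 − 744 = −104 kJ
ΔH_A − ΔH_B = −606 kJ, so reaction A has the more negative ΔH; |ΔH_A − ΔH_B| = 606 kJ.

Reaction A, by 606 kJ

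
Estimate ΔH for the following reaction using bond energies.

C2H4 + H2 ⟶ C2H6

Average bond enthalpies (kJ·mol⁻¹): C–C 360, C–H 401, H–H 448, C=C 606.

Bonds broken (reactants):
  C–H: 4 × 401 = 1604
  C=C: 1 × 606 = 606
  H–H: 1 × 448 = 448
  Σ(broken) = 2658 kJ
Bonds formed (products):
  C–C: 1 × 360 = 360
  C–H: 6 × 401 = 2406
  Σ(formed) = 2766 kJ
ΔH = Σ(broken) − Σ(formed) = 2658 − 2766 = −108 kJ

ΔH ≈ −108 kJ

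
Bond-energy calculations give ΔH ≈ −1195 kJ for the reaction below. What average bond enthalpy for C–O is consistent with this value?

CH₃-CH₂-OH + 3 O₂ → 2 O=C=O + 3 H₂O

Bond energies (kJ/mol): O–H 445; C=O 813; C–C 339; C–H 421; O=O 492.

Let D be the C–O bond energy.
Σ(broken) = 1×339 + 5×421 + 1×D + 1×445 + 3×492 = 4365 + D
Σ(formed) = 4×813 + 6×445 = 5922
ΔH = Σ(broken) − Σ(formed) = (4365 + D) − (5922) = −1557 + D
Setting this equal to −1195 kJ gives D = 362 kJ/mol.

D(C–O) ≈ 362 kJ/mol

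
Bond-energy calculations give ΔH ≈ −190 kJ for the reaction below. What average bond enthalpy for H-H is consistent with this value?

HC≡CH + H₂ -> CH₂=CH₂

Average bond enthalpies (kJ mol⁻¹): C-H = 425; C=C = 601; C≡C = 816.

Let D be the H-H bond energy.
Σ(broken) = 1×816 + 2×425 + 1×D = 1666 + D
Σ(formed) = 4×425 + 1×601 = 2301
ΔH = Σ(broken) − Σ(formed) = (1666 + D) − (2301) = −635 + D
Setting this equal to −190 kJ gives D = 445 kJ/mol.

D(H-H) ≈ 445 kJ/mol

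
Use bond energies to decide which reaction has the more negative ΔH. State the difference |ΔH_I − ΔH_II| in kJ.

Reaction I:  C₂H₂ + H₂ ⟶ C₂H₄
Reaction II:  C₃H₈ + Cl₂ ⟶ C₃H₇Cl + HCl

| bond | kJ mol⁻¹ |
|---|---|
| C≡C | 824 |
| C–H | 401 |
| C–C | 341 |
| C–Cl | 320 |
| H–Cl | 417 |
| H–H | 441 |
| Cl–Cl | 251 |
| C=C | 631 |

Reaction I:
  Bonds broken (reactants):
    C≡C: 1 × 824 = 824
    C–H: 2 × 401 = 802
    H–H: 1 × 441 = 441
    Σ(broken) = 2067 kJ
  Bonds formed (products):
    C–H: 4 × 401 = 1604
    C=C: 1 × 631 = 631
    Σ(formed) = 2235 kJ
  ΔH_I = 2067 − 2235 = −168 kJ
Reaction II:
  Bonds broken (reactants):
    C–C: 2 × 341 = 682
    C–H: 8 × 401 = 3208
    Cl–Cl: 1 × 251 = 251
    Σ(broken) = 4141 kJ
  Bonds formed (products):
    C–C: 2 × 341 = 682
    C–Cl: 1 × 320 = 320
    C–H: 7 × 401 = 2807
    H–Cl: 1 × 417 = 417
    Σ(formed) = 4226 kJ
  ΔH_II = 4141 − 4226 = −85 kJ
ΔH_I − ΔH_II = −83 kJ, so reaction I has the more negative ΔH; |ΔH_I − ΔH_II| = 83 kJ.

Reaction I, by 83 kJ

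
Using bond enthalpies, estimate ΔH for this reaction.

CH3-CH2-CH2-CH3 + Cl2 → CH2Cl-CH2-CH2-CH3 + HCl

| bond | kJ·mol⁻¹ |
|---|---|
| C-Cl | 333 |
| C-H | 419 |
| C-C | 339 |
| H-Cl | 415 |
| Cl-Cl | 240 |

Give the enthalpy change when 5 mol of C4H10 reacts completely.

ΔH = −445 kJ

Bonds broken (reactants):
  C-C: 3 × 339 = 1017
  C-H: 10 × 419 = 4190
  Cl-Cl: 1 × 240 = 240
  Σ(broken) = 5447 kJ
Bonds formed (products):
  C-C: 3 × 339 = 1017
  C-Cl: 1 × 333 = 333
  C-H: 9 × 419 = 3771
  H-Cl: 1 × 415 = 415
  Σ(formed) = 5536 kJ
ΔH = Σ(broken) − Σ(formed) = 5447 − 5536 = −89 kJ
For 5× the reaction as written: 5 × (−89) = −445 kJ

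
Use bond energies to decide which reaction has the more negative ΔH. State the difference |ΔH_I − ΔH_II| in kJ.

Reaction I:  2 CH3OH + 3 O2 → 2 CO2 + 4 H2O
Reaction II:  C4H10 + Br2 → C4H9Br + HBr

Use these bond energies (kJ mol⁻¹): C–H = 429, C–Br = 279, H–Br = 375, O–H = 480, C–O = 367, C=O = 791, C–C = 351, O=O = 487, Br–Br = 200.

Reaction I, by 1250 kJ

Reaction I:
  Bonds broken (reactants):
    C–H: 6 × 429 = 2574
    C–O: 2 × 367 = 734
    O–H: 2 × 480 = 960
    O=O: 3 × 487 = 1461
    Σ(broken) = 5729 kJ
  Bonds formed (products):
    C=O: 4 × 791 = 3164
    O–H: 8 × 480 = 3840
    Σ(formed) = 7004 kJ
  ΔH_I = 5729 − 7004 = −1275 kJ
Reaction II:
  Bonds broken (reactants):
    Br–Br: 1 × 200 = 200
    C–C: 3 × 351 = 1053
    C–H: 10 × 429 = 4290
    Σ(broken) = 5543 kJ
  Bonds formed (products):
    C–Br: 1 × 279 = 279
    C–C: 3 × 351 = 1053
    C–H: 9 × 429 = 3861
    H–Br: 1 × 375 = 375
    Σ(formed) = 5568 kJ
  ΔH_II = 5543 − 5568 = −25 kJ
ΔH_I − ΔH_II = −1250 kJ, so reaction I has the more negative ΔH; |ΔH_I − ΔH_II| = 1250 kJ.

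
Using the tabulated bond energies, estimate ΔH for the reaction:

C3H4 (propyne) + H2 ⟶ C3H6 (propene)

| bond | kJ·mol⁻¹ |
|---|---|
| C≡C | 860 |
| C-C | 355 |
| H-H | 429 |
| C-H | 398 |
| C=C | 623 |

ΔH ≈ −130 kJ

Bonds broken (reactants):
  C≡C: 1 × 860 = 860
  C-C: 1 × 355 = 355
  C-H: 4 × 398 = 1592
  H-H: 1 × 429 = 429
  Σ(broken) = 3236 kJ
Bonds formed (products):
  C-C: 1 × 355 = 355
  C-H: 6 × 398 = 2388
  C=C: 1 × 623 = 623
  Σ(formed) = 3366 kJ
ΔH = Σ(broken) − Σ(formed) = 3236 − 3366 = −130 kJ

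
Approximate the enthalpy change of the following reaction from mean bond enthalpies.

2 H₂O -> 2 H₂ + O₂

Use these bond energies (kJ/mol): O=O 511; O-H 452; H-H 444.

ΔH ≈ +409 kJ

Bonds broken (reactants):
  O-H: 4 × 452 = 1808
  Σ(broken) = 1808 kJ
Bonds formed (products):
  H-H: 2 × 444 = 888
  O=O: 1 × 511 = 511
  Σ(formed) = 1399 kJ
ΔH = Σ(broken) − Σ(formed) = 1808 − 1399 = +409 kJ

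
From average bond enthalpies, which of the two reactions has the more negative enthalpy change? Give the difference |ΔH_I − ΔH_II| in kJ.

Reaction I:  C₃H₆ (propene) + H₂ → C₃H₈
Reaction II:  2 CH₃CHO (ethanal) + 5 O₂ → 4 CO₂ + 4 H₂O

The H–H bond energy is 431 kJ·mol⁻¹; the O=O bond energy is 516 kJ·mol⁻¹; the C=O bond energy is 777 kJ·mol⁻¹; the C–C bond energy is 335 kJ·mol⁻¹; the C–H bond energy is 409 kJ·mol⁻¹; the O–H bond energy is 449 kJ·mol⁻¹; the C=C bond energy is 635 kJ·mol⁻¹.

Reaction II, by 1645 kJ

Reaction I:
  Bonds broken (reactants):
    C–C: 1 × 335 = 335
    C–H: 6 × 409 = 2454
    C=C: 1 × 635 = 635
    H–H: 1 × 431 = 431
    Σ(broken) = 3855 kJ
  Bonds formed (products):
    C–C: 2 × 335 = 670
    C–H: 8 × 409 = 3272
    Σ(formed) = 3942 kJ
  ΔH_I = 3855 − 3942 = −87 kJ
Reaction II:
  Bonds broken (reactants):
    C–C: 2 × 335 = 670
    C–H: 8 × 409 = 3272
    C=O: 2 × 777 = 1554
    O=O: 5 × 516 = 2580
    Σ(broken) = 8076 kJ
  Bonds formed (products):
    C=O: 8 × 777 = 6216
    O–H: 8 × 449 = 3592
    Σ(formed) = 9808 kJ
  ΔH_II = 8076 − 9808 = −1732 kJ
ΔH_I − ΔH_II = +1645 kJ, so reaction II has the more negative ΔH; |ΔH_I − ΔH_II| = 1645 kJ.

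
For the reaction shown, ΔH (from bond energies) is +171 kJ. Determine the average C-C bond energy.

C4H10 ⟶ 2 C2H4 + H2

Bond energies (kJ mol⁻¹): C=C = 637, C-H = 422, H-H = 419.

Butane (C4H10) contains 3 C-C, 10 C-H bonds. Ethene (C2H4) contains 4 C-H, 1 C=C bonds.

D(C-C) ≈ 340 kJ/mol

Let D be the C-C bond energy.
Σ(broken) = 3×D + 10×422 = 4220 + 3D
Σ(formed) = 8×422 + 2×637 + 1×419 = 5069
ΔH = Σ(broken) − Σ(formed) = (4220 + 3D) − (5069) = −849 + 3D
Setting this equal to +171 kJ gives 3D = 1020, so D = 340 kJ/mol.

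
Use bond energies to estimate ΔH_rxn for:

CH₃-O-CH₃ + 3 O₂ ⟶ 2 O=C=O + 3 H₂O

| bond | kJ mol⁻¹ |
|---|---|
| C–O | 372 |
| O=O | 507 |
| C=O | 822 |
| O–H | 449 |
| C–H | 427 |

Bonds broken (reactants):
  C–H: 6 × 427 = 2562
  C–O: 2 × 372 = 744
  O=O: 3 × 507 = 1521
  Σ(broken) = 4827 kJ
Bonds formed (products):
  C=O: 4 × 822 = 3288
  O–H: 6 × 449 = 2694
  Σ(formed) = 5982 kJ
ΔH = Σ(broken) − Σ(formed) = 4827 − 5982 = −1155 kJ

ΔH ≈ −1155 kJ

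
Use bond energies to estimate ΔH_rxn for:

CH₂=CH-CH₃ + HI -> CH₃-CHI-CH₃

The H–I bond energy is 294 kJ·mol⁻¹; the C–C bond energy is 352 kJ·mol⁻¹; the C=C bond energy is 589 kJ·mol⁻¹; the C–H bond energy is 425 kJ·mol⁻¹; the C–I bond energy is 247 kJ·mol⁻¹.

ΔH ≈ −141 kJ

Bonds broken (reactants):
  C–C: 1 × 352 = 352
  C–H: 6 × 425 = 2550
  C=C: 1 × 589 = 589
  H–I: 1 × 294 = 294
  Σ(broken) = 3785 kJ
Bonds formed (products):
  C–C: 2 × 352 = 704
  C–H: 7 × 425 = 2975
  C–I: 1 × 247 = 247
  Σ(formed) = 3926 kJ
ΔH = Σ(broken) − Σ(formed) = 3785 − 3926 = −141 kJ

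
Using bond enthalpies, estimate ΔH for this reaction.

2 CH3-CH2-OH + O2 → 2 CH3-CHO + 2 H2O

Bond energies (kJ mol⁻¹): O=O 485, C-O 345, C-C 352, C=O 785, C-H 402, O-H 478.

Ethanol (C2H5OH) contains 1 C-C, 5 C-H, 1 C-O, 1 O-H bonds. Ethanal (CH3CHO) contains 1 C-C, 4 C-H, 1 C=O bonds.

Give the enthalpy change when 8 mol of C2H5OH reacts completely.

ΔH = −2188 kJ

Bonds broken (reactants):
  C-C: 2 × 352 = 704
  C-H: 10 × 402 = 4020
  C-O: 2 × 345 = 690
  O-H: 2 × 478 = 956
  O=O: 1 × 485 = 485
  Σ(broken) = 6855 kJ
Bonds formed (products):
  C-C: 2 × 352 = 704
  C-H: 8 × 402 = 3216
  C=O: 2 × 785 = 1570
  O-H: 4 × 478 = 1912
  Σ(formed) = 7402 kJ
ΔH = Σ(broken) − Σ(formed) = 6855 − 7402 = −547 kJ
For 4× the reaction as written: 4 × (−547) = −2188 kJ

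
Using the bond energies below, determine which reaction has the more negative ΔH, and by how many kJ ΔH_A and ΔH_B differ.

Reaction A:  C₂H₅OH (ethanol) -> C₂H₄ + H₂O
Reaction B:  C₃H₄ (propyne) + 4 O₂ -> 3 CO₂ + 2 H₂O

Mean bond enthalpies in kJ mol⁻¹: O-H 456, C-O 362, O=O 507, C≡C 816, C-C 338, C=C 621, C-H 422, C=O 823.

Reaction B, by 1937 kJ

Reaction A:
  Bonds broken (reactants):
    C-C: 1 × 338 = 338
    C-H: 5 × 422 = 2110
    C-O: 1 × 362 = 362
    O-H: 1 × 456 = 456
    Σ(broken) = 3266 kJ
  Bonds formed (products):
    C-H: 4 × 422 = 1688
    C=C: 1 × 621 = 621
    O-H: 2 × 456 = 912
    Σ(formed) = 3221 kJ
  ΔH_A = 3266 − 3221 = +45 kJ
Reaction B:
  Bonds broken (reactants):
    C≡C: 1 × 816 = 816
    C-C: 1 × 338 = 338
    C-H: 4 × 422 = 1688
    O=O: 4 × 507 = 2028
    Σ(broken) = 4870 kJ
  Bonds formed (products):
    C=O: 6 × 823 = 4938
    O-H: 4 × 456 = 1824
    Σ(formed) = 6762 kJ
  ΔH_B = 4870 − 6762 = −1892 kJ
ΔH_A − ΔH_B = +1937 kJ, so reaction B has the more negative ΔH; |ΔH_A − ΔH_B| = 1937 kJ.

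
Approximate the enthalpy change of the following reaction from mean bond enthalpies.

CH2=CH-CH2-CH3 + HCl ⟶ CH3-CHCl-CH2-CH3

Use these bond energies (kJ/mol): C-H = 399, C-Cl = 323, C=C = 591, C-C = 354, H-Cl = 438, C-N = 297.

Bonds broken (reactants):
  C-C: 2 × 354 = 708
  C-H: 8 × 399 = 3192
  C=C: 1 × 591 = 591
  H-Cl: 1 × 438 = 438
  Σ(broken) = 4929 kJ
Bonds formed (products):
  C-C: 3 × 354 = 1062
  C-Cl: 1 × 323 = 323
  C-H: 9 × 399 = 3591
  Σ(formed) = 4976 kJ
ΔH = Σ(broken) − Σ(formed) = 4929 − 4976 = −47 kJ

ΔH ≈ −47 kJ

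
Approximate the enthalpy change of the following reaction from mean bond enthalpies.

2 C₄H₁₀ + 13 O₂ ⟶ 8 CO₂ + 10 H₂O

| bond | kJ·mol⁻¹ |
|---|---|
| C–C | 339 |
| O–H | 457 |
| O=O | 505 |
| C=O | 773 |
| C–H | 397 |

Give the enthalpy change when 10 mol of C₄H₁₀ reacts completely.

ΔH = −24845 kJ

Bonds broken (reactants):
  C–C: 6 × 339 = 2034
  C–H: 20 × 397 = 7940
  O=O: 13 × 505 = 6565
  Σ(broken) = 16539 kJ
Bonds formed (products):
  C=O: 16 × 773 = 12368
  O–H: 20 × 457 = 9140
  Σ(formed) = 21508 kJ
ΔH = Σ(broken) − Σ(formed) = 16539 − 21508 = −4969 kJ
For 5× the reaction as written: 5 × (−4969) = −24845 kJ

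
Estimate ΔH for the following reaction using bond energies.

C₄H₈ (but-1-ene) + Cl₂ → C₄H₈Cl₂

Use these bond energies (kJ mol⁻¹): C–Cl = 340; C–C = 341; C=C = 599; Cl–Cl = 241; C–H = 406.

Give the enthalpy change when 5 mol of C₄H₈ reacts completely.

ΔH = −905 kJ

Bonds broken (reactants):
  C–C: 2 × 341 = 682
  C–H: 8 × 406 = 3248
  C=C: 1 × 599 = 599
  Cl–Cl: 1 × 241 = 241
  Σ(broken) = 4770 kJ
Bonds formed (products):
  C–C: 3 × 341 = 1023
  C–Cl: 2 × 340 = 680
  C–H: 8 × 406 = 3248
  Σ(formed) = 4951 kJ
ΔH = Σ(broken) − Σ(formed) = 4770 − 4951 = −181 kJ
For 5× the reaction as written: 5 × (−181) = −905 kJ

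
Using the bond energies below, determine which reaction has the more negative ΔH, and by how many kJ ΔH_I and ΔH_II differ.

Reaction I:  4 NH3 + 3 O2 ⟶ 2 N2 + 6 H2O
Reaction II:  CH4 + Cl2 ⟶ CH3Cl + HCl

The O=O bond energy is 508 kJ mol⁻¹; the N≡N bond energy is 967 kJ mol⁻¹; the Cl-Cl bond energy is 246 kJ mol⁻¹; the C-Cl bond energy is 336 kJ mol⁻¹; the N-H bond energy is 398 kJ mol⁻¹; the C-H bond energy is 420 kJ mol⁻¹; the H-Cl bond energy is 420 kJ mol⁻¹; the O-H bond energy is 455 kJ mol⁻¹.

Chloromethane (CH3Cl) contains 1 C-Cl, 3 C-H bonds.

Reaction I:
  Bonds broken (reactants):
    N-H: 12 × 398 = 4776
    O=O: 3 × 508 = 1524
    Σ(broken) = 6300 kJ
  Bonds formed (products):
    N≡N: 2 × 967 = 1934
    O-H: 12 × 455 = 5460
    Σ(formed) = 7394 kJ
  ΔH_I = 6300 − 7394 = −1094 kJ
Reaction II:
  Bonds broken (reactants):
    C-H: 4 × 420 = 1680
    Cl-Cl: 1 × 246 = 246
    Σ(broken) = 1926 kJ
  Bonds formed (products):
    C-Cl: 1 × 336 = 336
    C-H: 3 × 420 = 1260
    H-Cl: 1 × 420 = 420
    Σ(formed) = 2016 kJ
  ΔH_II = 1926 − 2016 = −90 kJ
ΔH_I − ΔH_II = −1004 kJ, so reaction I has the more negative ΔH; |ΔH_I − ΔH_II| = 1004 kJ.

Reaction I, by 1004 kJ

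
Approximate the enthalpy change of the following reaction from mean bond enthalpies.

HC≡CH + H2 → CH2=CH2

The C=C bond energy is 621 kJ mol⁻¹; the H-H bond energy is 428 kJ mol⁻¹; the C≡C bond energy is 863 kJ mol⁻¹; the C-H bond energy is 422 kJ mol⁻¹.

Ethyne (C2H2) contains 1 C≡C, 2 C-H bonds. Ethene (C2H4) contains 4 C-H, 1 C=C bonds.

Bonds broken (reactants):
  C≡C: 1 × 863 = 863
  C-H: 2 × 422 = 844
  H-H: 1 × 428 = 428
  Σ(broken) = 2135 kJ
Bonds formed (products):
  C-H: 4 × 422 = 1688
  C=C: 1 × 621 = 621
  Σ(formed) = 2309 kJ
ΔH = Σ(broken) − Σ(formed) = 2135 − 2309 = −174 kJ

ΔH ≈ −174 kJ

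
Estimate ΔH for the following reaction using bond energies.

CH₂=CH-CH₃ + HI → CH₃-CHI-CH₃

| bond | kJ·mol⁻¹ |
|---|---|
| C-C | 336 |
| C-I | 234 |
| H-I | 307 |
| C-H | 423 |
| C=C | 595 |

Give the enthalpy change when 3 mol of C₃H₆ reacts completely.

ΔH = −273 kJ

Bonds broken (reactants):
  C-C: 1 × 336 = 336
  C-H: 6 × 423 = 2538
  C=C: 1 × 595 = 595
  H-I: 1 × 307 = 307
  Σ(broken) = 3776 kJ
Bonds formed (products):
  C-C: 2 × 336 = 672
  C-H: 7 × 423 = 2961
  C-I: 1 × 234 = 234
  Σ(formed) = 3867 kJ
ΔH = Σ(broken) − Σ(formed) = 3776 − 3867 = −91 kJ
For 3× the reaction as written: 3 × (−91) = −273 kJ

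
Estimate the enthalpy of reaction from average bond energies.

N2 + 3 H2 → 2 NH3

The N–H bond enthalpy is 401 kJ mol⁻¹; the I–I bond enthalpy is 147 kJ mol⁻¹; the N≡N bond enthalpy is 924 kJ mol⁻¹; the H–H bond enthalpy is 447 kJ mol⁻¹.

Bonds broken (reactants):
  H–H: 3 × 447 = 1341
  N≡N: 1 × 924 = 924
  Σ(broken) = 2265 kJ
Bonds formed (products):
  N–H: 6 × 401 = 2406
  Σ(formed) = 2406 kJ
ΔH = Σ(broken) − Σ(formed) = 2265 − 2406 = −141 kJ

ΔH ≈ −141 kJ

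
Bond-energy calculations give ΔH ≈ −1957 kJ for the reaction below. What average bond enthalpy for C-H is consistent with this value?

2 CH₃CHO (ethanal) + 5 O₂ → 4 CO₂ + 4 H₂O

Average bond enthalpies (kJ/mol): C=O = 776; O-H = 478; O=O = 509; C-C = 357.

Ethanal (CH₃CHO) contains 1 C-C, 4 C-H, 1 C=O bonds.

Let D be the C-H bond energy.
Σ(broken) = 2×357 + 8×D + 2×776 + 5×509 = 4811 + 8D
Σ(formed) = 8×776 + 8×478 = 10032
ΔH = Σ(broken) − Σ(formed) = (4811 + 8D) − (10032) = −5221 + 8D
Setting this equal to −1957 kJ gives 8D = 3264, so D = 408 kJ/mol.

D(C-H) ≈ 408 kJ/mol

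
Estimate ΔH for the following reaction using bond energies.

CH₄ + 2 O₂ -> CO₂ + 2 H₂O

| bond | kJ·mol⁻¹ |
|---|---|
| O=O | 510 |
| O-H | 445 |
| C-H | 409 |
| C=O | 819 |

Bonds broken (reactants):
  C-H: 4 × 409 = 1636
  O=O: 2 × 510 = 1020
  Σ(broken) = 2656 kJ
Bonds formed (products):
  C=O: 2 × 819 = 1638
  O-H: 4 × 445 = 1780
  Σ(formed) = 3418 kJ
ΔH = Σ(broken) − Σ(formed) = 2656 − 3418 = −762 kJ

ΔH ≈ −762 kJ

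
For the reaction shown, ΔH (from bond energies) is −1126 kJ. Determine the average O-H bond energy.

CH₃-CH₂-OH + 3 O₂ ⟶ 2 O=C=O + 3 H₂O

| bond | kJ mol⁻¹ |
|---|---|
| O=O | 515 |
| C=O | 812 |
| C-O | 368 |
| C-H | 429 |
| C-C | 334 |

D(O-H) ≈ 454 kJ/mol

Let D be the O-H bond energy.
Σ(broken) = 1×334 + 5×429 + 1×368 + 1×D + 3×515 = 4392 + D
Σ(formed) = 4×812 + 6×D = 3248 + 6D
ΔH = Σ(broken) − Σ(formed) = (4392 + D) − (3248 + 6D) = +1144 − 5D
Setting this equal to −1126 kJ gives 5D = 2270, so D = 454 kJ/mol.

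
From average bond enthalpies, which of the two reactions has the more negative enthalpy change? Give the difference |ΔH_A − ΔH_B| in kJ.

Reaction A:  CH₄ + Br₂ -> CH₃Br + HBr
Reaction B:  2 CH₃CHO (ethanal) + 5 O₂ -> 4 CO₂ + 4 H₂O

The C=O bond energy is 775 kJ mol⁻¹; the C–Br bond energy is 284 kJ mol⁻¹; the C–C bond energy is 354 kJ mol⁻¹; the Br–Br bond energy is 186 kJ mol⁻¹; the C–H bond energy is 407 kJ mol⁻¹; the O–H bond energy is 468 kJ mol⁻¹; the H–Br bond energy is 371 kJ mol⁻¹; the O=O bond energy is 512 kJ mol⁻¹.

Reaction A:
  Bonds broken (reactants):
    Br–Br: 1 × 186 = 186
    C–H: 4 × 407 = 1628
    Σ(broken) = 1814 kJ
  Bonds formed (products):
    C–Br: 1 × 284 = 284
    C–H: 3 × 407 = 1221
    H–Br: 1 × 371 = 371
    Σ(formed) = 1876 kJ
  ΔH_A = 1814 − 1876 = −62 kJ
Reaction B:
  Bonds broken (reactants):
    C–C: 2 × 354 = 708
    C–H: 8 × 407 = 3256
    C=O: 2 × 775 = 1550
    O=O: 5 × 512 = 2560
    Σ(broken) = 8074 kJ
  Bonds formed (products):
    C=O: 8 × 775 = 6200
    O–H: 8 × 468 = 3744
    Σ(formed) = 9944 kJ
  ΔH_B = 8074 − 9944 = −1870 kJ
ΔH_A − ΔH_B = +1808 kJ, so reaction B has the more negative ΔH; |ΔH_A − ΔH_B| = 1808 kJ.

Reaction B, by 1808 kJ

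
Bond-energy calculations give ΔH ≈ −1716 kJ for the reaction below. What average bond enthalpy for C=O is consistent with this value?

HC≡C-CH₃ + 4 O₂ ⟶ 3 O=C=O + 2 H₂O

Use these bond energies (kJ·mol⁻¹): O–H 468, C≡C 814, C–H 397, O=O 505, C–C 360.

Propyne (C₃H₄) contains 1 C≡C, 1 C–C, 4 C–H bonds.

Let D be the C=O bond energy.
Σ(broken) = 1×814 + 1×360 + 4×397 + 4×505 = 4782
Σ(formed) = 6×D + 4×468 = 1872 + 6D
ΔH = Σ(broken) − Σ(formed) = (4782) − (1872 + 6D) = +2910 − 6D
Setting this equal to −1716 kJ gives 6D = 4626, so D = 771 kJ/mol.

D(C=O) ≈ 771 kJ/mol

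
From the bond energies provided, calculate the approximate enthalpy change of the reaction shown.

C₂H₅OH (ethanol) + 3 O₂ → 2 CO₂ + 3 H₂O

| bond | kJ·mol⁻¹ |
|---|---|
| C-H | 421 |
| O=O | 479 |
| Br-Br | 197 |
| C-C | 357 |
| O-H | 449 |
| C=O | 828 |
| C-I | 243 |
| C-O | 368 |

Bonds broken (reactants):
  C-C: 1 × 357 = 357
  C-H: 5 × 421 = 2105
  C-O: 1 × 368 = 368
  O-H: 1 × 449 = 449
  O=O: 3 × 479 = 1437
  Σ(broken) = 4716 kJ
Bonds formed (products):
  C=O: 4 × 828 = 3312
  O-H: 6 × 449 = 2694
  Σ(formed) = 6006 kJ
ΔH = Σ(broken) − Σ(formed) = 4716 − 6006 = −1290 kJ

ΔH ≈ −1290 kJ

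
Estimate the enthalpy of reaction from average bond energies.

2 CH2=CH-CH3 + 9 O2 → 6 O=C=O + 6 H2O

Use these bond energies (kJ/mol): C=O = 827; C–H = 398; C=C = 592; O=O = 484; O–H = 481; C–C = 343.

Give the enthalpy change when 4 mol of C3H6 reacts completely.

ΔH = −9388 kJ

Bonds broken (reactants):
  C–C: 2 × 343 = 686
  C–H: 12 × 398 = 4776
  C=C: 2 × 592 = 1184
  O=O: 9 × 484 = 4356
  Σ(broken) = 11002 kJ
Bonds formed (products):
  C=O: 12 × 827 = 9924
  O–H: 12 × 481 = 5772
  Σ(formed) = 15696 kJ
ΔH = Σ(broken) − Σ(formed) = 11002 − 15696 = −4694 kJ
For 2× the reaction as written: 2 × (−4694) = −9388 kJ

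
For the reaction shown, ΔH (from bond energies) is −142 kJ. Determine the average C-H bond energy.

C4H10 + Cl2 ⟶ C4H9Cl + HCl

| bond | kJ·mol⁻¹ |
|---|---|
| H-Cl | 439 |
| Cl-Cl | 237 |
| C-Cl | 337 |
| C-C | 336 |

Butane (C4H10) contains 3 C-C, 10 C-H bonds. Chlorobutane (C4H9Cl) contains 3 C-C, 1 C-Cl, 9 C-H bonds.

D(C-H) ≈ 397 kJ/mol

Let D be the C-H bond energy.
Σ(broken) = 3×336 + 10×D + 1×237 = 1245 + 10D
Σ(formed) = 3×336 + 1×337 + 9×D + 1×439 = 1784 + 9D
ΔH = Σ(broken) − Σ(formed) = (1245 + 10D) − (1784 + 9D) = −539 + D
Setting this equal to −142 kJ gives D = 397 kJ/mol.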